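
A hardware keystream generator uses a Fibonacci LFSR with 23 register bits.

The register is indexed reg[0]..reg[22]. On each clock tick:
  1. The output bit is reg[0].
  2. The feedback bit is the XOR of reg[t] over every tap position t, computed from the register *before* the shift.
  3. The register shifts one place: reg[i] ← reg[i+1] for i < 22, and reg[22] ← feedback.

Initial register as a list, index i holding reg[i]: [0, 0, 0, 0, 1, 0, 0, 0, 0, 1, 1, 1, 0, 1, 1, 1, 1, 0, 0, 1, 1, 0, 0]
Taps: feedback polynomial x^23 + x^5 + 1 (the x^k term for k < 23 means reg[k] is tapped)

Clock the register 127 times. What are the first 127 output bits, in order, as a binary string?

step | reg (before) | out | fb
   0 | 00001000011101111001100 | 0 | 0
   1 | 00010000111011110011000 | 0 | 0
   2 | 00100001110111100110000 | 0 | 0
   3 | 01000011101111001100000 | 0 | 0
   4 | 10000111011110011000000 | 1 | 0
   5 | 00001110111100110000000 | 0 | 1
   6 | 00011101111001100000001 | 0 | 1
   7 | 00111011110011000000011 | 0 | 0
   8 | 01110111100110000000110 | 0 | 1
   9 | 11101111001100000001101 | 1 | 0
  10 | 11011110011000000011010 | 1 | 0
  11 | 10111100110000000110100 | 1 | 0
  12 | 01111001100000001101000 | 0 | 0
  13 | 11110011000000011010000 | 1 | 1
  14 | 11100110000000110100001 | 1 | 0
  15 | 11001100000001101000010 | 1 | 0
  16 | 10011000000011010000100 | 1 | 1
  17 | 00110000000110100001001 | 0 | 0
  18 | 01100000001101000010010 | 0 | 0
  19 | 11000000011010000100100 | 1 | 1
  20 | 10000000110100001001001 | 1 | 1
  21 | 00000001101000010010011 | 0 | 0
  22 | 00000011010000100100110 | 0 | 0
  23 | 00000110100001001001100 | 0 | 1
  24 | 00001101000010010011001 | 0 | 1
  25 | 00011010000100100110011 | 0 | 0
  26 | 00110100001001001100110 | 0 | 1
  27 | 01101000010010011001101 | 0 | 0
  28 | 11010000100100110011010 | 1 | 1
  29 | 10100001001001100110101 | 1 | 1
  30 | 01000010010011001101011 | 0 | 0
  31 | 10000100100110011010110 | 1 | 0
  32 | 00001001001100110101100 | 0 | 0
  33 | 00010010011001101011000 | 0 | 0
  34 | 00100100110011010110000 | 0 | 1
  35 | 01001001100110101100001 | 0 | 0
  36 | 10010011001101011000010 | 1 | 1
  37 | 00100110011010110000101 | 0 | 1
  38 | 01001100110101100001011 | 0 | 1
  39 | 10011001101011000010111 | 1 | 1
  40 | 00110011010110000101111 | 0 | 0
  41 | 01100110101100001011110 | 0 | 1
  42 | 11001101011000010111101 | 1 | 0
  43 | 10011010110000101111010 | 1 | 1
  44 | 00110101100001011110101 | 0 | 1
  45 | 01101011000010111101011 | 0 | 0
  46 | 11010110000101111010110 | 1 | 0
  47 | 10101100001011110101100 | 1 | 0
  48 | 01011000010111101011000 | 0 | 0
  49 | 10110000101111010110000 | 1 | 1
  50 | 01100001011110101100001 | 0 | 0
  51 | 11000010111101011000010 | 1 | 1
  52 | 10000101111010110000101 | 1 | 0
  53 | 00001011110101100001010 | 0 | 0
  54 | 00010111101011000010100 | 0 | 1
  55 | 00101111010110000101001 | 0 | 1
  56 | 01011110101100001010011 | 0 | 1
  57 | 10111101011000010100111 | 1 | 0
  58 | 01111010110000101001110 | 0 | 0
  59 | 11110101100001010011100 | 1 | 0
  60 | 11101011000010100111000 | 1 | 1
  61 | 11010110000101001110001 | 1 | 0
  62 | 10101100001010011100010 | 1 | 0
  63 | 01011000010100111000100 | 0 | 0
  64 | 10110000101001110001000 | 1 | 1
  65 | 01100001010011100010001 | 0 | 0
  66 | 11000010100111000100010 | 1 | 1
  67 | 10000101001110001000101 | 1 | 0
  68 | 00001010011100010001010 | 0 | 0
  69 | 00010100111000100010100 | 0 | 1
  70 | 00101001110001000101001 | 0 | 0
  71 | 01010011100010001010010 | 0 | 0
  72 | 10100111000100010100100 | 1 | 0
  73 | 01001110001000101001000 | 0 | 1
  74 | 10011100010001010010001 | 1 | 0
  75 | 00111000100010100100010 | 0 | 0
  76 | 01110001000101001000100 | 0 | 0
  77 | 11100010001010010001000 | 1 | 1
  78 | 11000100010100100010001 | 1 | 0
  79 | 10001000101001000100010 | 1 | 1
  80 | 00010001010010001000101 | 0 | 0
  81 | 00100010100100010001010 | 0 | 0
  82 | 01000101001000100010100 | 0 | 1
  83 | 10001010010001000101001 | 1 | 1
  84 | 00010100100010001010011 | 0 | 1
  85 | 00101001000100010100111 | 0 | 0
  86 | 01010010001000101001110 | 0 | 0
  87 | 10100100010001010011100 | 1 | 0
  88 | 01001000100010100111000 | 0 | 0
  89 | 10010001000101001110000 | 1 | 1
  90 | 00100010001010011100001 | 0 | 0
  91 | 01000100010100111000010 | 0 | 1
  92 | 10001000101001110000101 | 1 | 1
  93 | 00010001010011100001011 | 0 | 0
  94 | 00100010100111000010110 | 0 | 0
  95 | 01000101001110000101100 | 0 | 1
  96 | 10001010011100001011001 | 1 | 1
  97 | 00010100111000010110011 | 0 | 1
  98 | 00101001110000101100111 | 0 | 0
  99 | 01010011100001011001110 | 0 | 0
 100 | 10100111000010110011100 | 1 | 0
 101 | 01001110000101100111000 | 0 | 1
 102 | 10011100001011001110001 | 1 | 0
 103 | 00111000010110011100010 | 0 | 0
 104 | 01110000101100111000100 | 0 | 0
 105 | 11100001011001110001000 | 1 | 1
 106 | 11000010110011100010001 | 1 | 1
 107 | 10000101100111000100011 | 1 | 0
 108 | 00001011001110001000110 | 0 | 0
 109 | 00010110011100010001100 | 0 | 1
 110 | 00101100111000100011001 | 0 | 1
 111 | 01011001110001000110011 | 0 | 0
 112 | 10110011100010001100110 | 1 | 1
 113 | 01100111000100011001101 | 0 | 1
 114 | 11001110001000110011011 | 1 | 0
 115 | 10011100010001100110110 | 1 | 0
 116 | 00111000100011001101100 | 0 | 0
 117 | 01110001000110011011000 | 0 | 0
 118 | 11100010001100110110000 | 1 | 1
 119 | 11000100011001101100001 | 1 | 0
 120 | 10001000110011011000010 | 1 | 1
 121 | 00010001100110110000101 | 0 | 0
 122 | 00100011001101100001010 | 0 | 0
 123 | 01000110011011000010100 | 0 | 1
 124 | 10001100110110000101001 | 1 | 0
 125 | 00011001101100001010010 | 0 | 0
 126 | 00110011011000010100100 | 0 | 0

0000100001110111100110000000110100001001001100110101100001011110101100001010011100010001010010001000101001110000101100111000100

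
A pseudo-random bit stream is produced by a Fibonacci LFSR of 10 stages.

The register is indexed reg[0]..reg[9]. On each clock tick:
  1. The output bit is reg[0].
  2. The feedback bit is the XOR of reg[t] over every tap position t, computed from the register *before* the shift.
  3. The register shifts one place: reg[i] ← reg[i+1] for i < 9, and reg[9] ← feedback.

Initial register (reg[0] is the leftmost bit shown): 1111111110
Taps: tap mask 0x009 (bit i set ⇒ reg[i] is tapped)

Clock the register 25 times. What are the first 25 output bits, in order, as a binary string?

tick  register→output (feedback)
  0  1111111110→1 (0)
  1  1111111100→1 (0)
  2  1111111000→1 (0)
  3  1111110000→1 (0)
  4  1111100000→1 (0)
  5  1111000000→1 (0)
  6  1110000000→1 (1)
  7  1100000001→1 (1)
  8  1000000011→1 (1)
  9  0000000111→0 (0)
 10  0000001110→0 (0)
 11  0000011100→0 (0)
 12  0000111000→0 (0)
 13  0001110000→0 (1)
 14  0011100001→0 (1)
 15  0111000011→0 (1)
 16  1110000111→1 (1)
 17  1100001111→1 (1)
 18  1000011111→1 (1)
 19  0000111111→0 (0)
 20  0001111110→0 (1)
 21  0011111101→0 (1)
 22  0111111011→0 (1)
 23  1111110111→1 (0)
 24  1111101110→1 (0)

1111111110000000111000011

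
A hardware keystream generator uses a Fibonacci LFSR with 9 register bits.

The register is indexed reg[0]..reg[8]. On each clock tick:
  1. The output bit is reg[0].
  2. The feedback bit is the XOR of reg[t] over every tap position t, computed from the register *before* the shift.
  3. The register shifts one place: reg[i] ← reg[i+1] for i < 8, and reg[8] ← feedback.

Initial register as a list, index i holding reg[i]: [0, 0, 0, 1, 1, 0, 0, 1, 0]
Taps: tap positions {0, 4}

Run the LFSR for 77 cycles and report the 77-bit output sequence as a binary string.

00011001010001101001011111110100010110001110101100101100111100011111011101000

k : reg_k → out_k, fb_k
0: 000110010 → 0, fb=1
1: 001100101 → 0, fb=0
2: 011001010 → 0, fb=0
3: 110010100 → 1, fb=0
4: 100101000 → 1, fb=1
5: 001010001 → 0, fb=1
6: 010100011 → 0, fb=0
7: 101000110 → 1, fb=1
8: 010001101 → 0, fb=0
9: 100011010 → 1, fb=0
10: 000110100 → 0, fb=1
11: 001101001 → 0, fb=0
12: 011010010 → 0, fb=1
13: 110100101 → 1, fb=1
14: 101001011 → 1, fb=1
15: 010010111 → 0, fb=1
16: 100101111 → 1, fb=1
17: 001011111 → 0, fb=1
18: 010111111 → 0, fb=1
19: 101111111 → 1, fb=0
20: 011111110 → 0, fb=1
21: 111111101 → 1, fb=0
22: 111111010 → 1, fb=0
23: 111110100 → 1, fb=0
24: 111101000 → 1, fb=1
25: 111010001 → 1, fb=0
26: 110100010 → 1, fb=1
27: 101000101 → 1, fb=1
28: 010001011 → 0, fb=0
29: 100010110 → 1, fb=0
30: 000101100 → 0, fb=0
31: 001011000 → 0, fb=1
32: 010110001 → 0, fb=1
33: 101100011 → 1, fb=1
34: 011000111 → 0, fb=0
35: 110001110 → 1, fb=1
36: 100011101 → 1, fb=0
37: 000111010 → 0, fb=1
38: 001110101 → 0, fb=1
39: 011101011 → 0, fb=0
40: 111010110 → 1, fb=0
41: 110101100 → 1, fb=1
42: 101011001 → 1, fb=0
43: 010110010 → 0, fb=1
44: 101100101 → 1, fb=1
45: 011001011 → 0, fb=0
46: 110010110 → 1, fb=0
47: 100101100 → 1, fb=1
48: 001011001 → 0, fb=1
49: 010110011 → 0, fb=1
50: 101100111 → 1, fb=1
51: 011001111 → 0, fb=0
52: 110011110 → 1, fb=0
53: 100111100 → 1, fb=0
54: 001111000 → 0, fb=1
55: 011110001 → 0, fb=1
56: 111100011 → 1, fb=1
57: 111000111 → 1, fb=1
58: 110001111 → 1, fb=1
59: 100011111 → 1, fb=0
60: 000111110 → 0, fb=1
61: 001111101 → 0, fb=1
62: 011111011 → 0, fb=1
63: 111110111 → 1, fb=0
64: 111101110 → 1, fb=1
65: 111011101 → 1, fb=0
66: 110111010 → 1, fb=0
67: 101110100 → 1, fb=0
68: 011101000 → 0, fb=0
69: 111010000 → 1, fb=0
70: 110100000 → 1, fb=1
71: 101000001 → 1, fb=1
72: 010000011 → 0, fb=0
73: 100000110 → 1, fb=1
74: 000001101 → 0, fb=0
75: 000011010 → 0, fb=1
76: 000110101 → 0, fb=1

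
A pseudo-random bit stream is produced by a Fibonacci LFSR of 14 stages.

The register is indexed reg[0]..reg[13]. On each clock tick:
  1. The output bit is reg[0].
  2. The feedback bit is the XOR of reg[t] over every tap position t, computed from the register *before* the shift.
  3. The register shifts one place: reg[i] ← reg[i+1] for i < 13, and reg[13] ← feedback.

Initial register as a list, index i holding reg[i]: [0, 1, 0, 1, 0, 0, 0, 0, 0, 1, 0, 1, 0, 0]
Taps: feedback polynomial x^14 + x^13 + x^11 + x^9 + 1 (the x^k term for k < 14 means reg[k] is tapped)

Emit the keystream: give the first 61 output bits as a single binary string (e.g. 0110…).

tick  register→output (feedback)
  0  01010000010100→0 (0)
  1  10100000101000→1 (1)
  2  01000001010001→0 (0)
  3  10000010100010→1 (1)
  4  00000101000101→0 (0)
  5  00001010001010→0 (0)
  6  00010100010100→0 (0)
  7  00101000101000→0 (0)
  8  01010001010000→0 (1)
  9  10100010100001→1 (0)
 10  01000101000010→0 (0)
 11  10001010000100→1 (0)
 12  00010100001000→0 (0)
 13  00101000010000→0 (1)
 14  01010000100001→0 (1)
 15  10100001000011→1 (0)
 16  01000010000110→0 (1)
 17  10000100001101→1 (1)
 18  00001000011011→0 (0)
 19  00010000110110→0 (0)
 20  00100001101100→0 (1)
 21  01000011011001→0 (0)
 22  10000110110010→1 (0)
 23  00001101100100→0 (1)
 24  00011011001001→0 (1)
 25  00110110010011→0 (0)
 26  01101100100110→0 (1)
 27  11011001001101→1 (1)
 28  10110010011011→1 (1)
 29  01100100110111→0 (1)
 30  11001001101111→1 (1)
 31  10010011011111→1 (0)
 32  00100110111110→0 (0)
 33  01001101111100→0 (0)
 34  10011011111000→1 (0)
 35  00110111110000→0 (1)
 36  01101111100001→0 (1)
 37  11011111000011→1 (0)
 38  10111110000110→1 (0)
 39  01111100001100→0 (1)
 40  11111000011001→1 (1)
 41  11110000110011→1 (1)
 42  11100001100111→1 (1)
 43  11000011001111→1 (1)
 44  10000110011111→1 (0)
 45  00001100111110→0 (0)
 46  00011001111100→0 (0)
 47  00110011111000→0 (1)
 48  01100111110001→0 (0)
 49  11001111100010→1 (1)
 50  10011111000101→1 (1)
 51  00111110001011→0 (1)
 52  01111100010111→0 (1)
 53  11111000101111→1 (1)
 54  11110001011111→1 (0)
 55  11100010111110→1 (1)
 56  11000101111101→1 (0)
 57  10001011111010→1 (0)
 58  00010111110100→0 (0)
 59  00101111101000→0 (0)
 60  01011111010000→0 (1)

0101000001010001010000100001101100100110111110000110011111000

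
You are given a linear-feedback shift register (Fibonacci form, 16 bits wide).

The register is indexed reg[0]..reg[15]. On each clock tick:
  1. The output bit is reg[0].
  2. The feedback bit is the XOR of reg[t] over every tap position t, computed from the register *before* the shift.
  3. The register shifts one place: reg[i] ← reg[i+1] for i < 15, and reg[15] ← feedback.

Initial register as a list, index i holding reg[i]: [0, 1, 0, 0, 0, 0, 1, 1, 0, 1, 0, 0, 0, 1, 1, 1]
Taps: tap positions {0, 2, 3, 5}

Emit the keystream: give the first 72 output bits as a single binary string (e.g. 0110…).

k : reg_k → out_k, fb_k
0: 0100001101000111 → 0, fb=0
1: 1000011010001110 → 1, fb=0
2: 0000110100011100 → 0, fb=1
3: 0001101000111001 → 0, fb=1
4: 0011010001110011 → 0, fb=1
5: 0110100011100111 → 0, fb=1
6: 1101000111001111 → 1, fb=0
7: 1010001110011110 → 1, fb=0
8: 0100011100111100 → 0, fb=1
9: 1000111001111001 → 1, fb=0
10: 0001110011110010 → 0, fb=0
11: 0011100111100100 → 0, fb=0
12: 0111001111001000 → 0, fb=0
13: 1110011110010000 → 1, fb=1
14: 1100111100100001 → 1, fb=0
15: 1001111001000010 → 1, fb=1
16: 0011110010000101 → 0, fb=1
17: 0111100100001011 → 0, fb=0
18: 1111001000010110 → 1, fb=1
19: 1110010000101101 → 1, fb=1
20: 1100100001011011 → 1, fb=1
21: 1001000010110111 → 1, fb=0
22: 0010000101101110 → 0, fb=1
23: 0100001011011101 → 0, fb=0
24: 1000010110111010 → 1, fb=0
25: 0000101101110100 → 0, fb=0
26: 0001011011101000 → 0, fb=0
27: 0010110111010000 → 0, fb=0
28: 0101101110100000 → 0, fb=1
29: 1011011101000001 → 1, fb=0
30: 0110111010000010 → 0, fb=0
31: 1101110100000100 → 1, fb=1
32: 1011101000001001 → 1, fb=1
33: 0111010000010011 → 0, fb=1
34: 1110100000100111 → 1, fb=0
35: 1101000001001110 → 1, fb=0
36: 1010000010011100 → 1, fb=0
37: 0100000100111000 → 0, fb=0
38: 1000001001110000 → 1, fb=1
39: 0000010011100001 → 0, fb=1
40: 0000100111000011 → 0, fb=0
41: 0001001110000110 → 0, fb=1
42: 0010011100001101 → 0, fb=0
43: 0100111000011010 → 0, fb=1
44: 1001110000110101 → 1, fb=1
45: 0011100001101011 → 0, fb=0
46: 0111000011010110 → 0, fb=0
47: 1110000110101100 → 1, fb=0
48: 1100001101011000 → 1, fb=1
49: 1000011010110001 → 1, fb=0
50: 0000110101100010 → 0, fb=1
51: 0001101011000101 → 0, fb=1
52: 0011010110001011 → 0, fb=1
53: 0110101100010111 → 0, fb=1
54: 1101011000101111 → 1, fb=1
55: 1010110001011111 → 1, fb=1
56: 0101100010111111 → 0, fb=1
57: 1011000101111111 → 1, fb=1
58: 0110001011111111 → 0, fb=1
59: 1100010111111111 → 1, fb=0
60: 1000101111111110 → 1, fb=1
61: 0001011111111101 → 0, fb=0
62: 0010111111111010 → 0, fb=0
63: 0101111111110100 → 0, fb=0
64: 1011111111101000 → 1, fb=0
65: 0111111111010000 → 0, fb=1
66: 1111111110100001 → 1, fb=0
67: 1111111101000010 → 1, fb=0
68: 1111111010000100 → 1, fb=0
69: 1111110100001000 → 1, fb=0
70: 1111101000010000 → 1, fb=1
71: 1111010000100001 → 1, fb=0

010000110100011100111100100001011011101000001001110000110101100010111111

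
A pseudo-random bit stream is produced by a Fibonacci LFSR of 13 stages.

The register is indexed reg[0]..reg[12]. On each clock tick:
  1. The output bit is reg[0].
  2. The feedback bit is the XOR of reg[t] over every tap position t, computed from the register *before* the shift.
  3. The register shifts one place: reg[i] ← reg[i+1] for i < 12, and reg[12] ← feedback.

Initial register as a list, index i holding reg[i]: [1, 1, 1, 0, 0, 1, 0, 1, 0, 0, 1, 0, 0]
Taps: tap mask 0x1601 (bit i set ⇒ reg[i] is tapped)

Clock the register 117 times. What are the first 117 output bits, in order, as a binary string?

111001010010000111110000000010111000111001011100001001111011011100110000110010000000010011100011101100111001101001011

tick  register→output (feedback)
  0  1110010100100→1 (0)
  1  1100101001000→1 (0)
  2  1001010010000→1 (1)
  3  0010100100001→0 (1)
  4  0101001000011→0 (1)
  5  1010010000111→1 (1)
  6  0100100001111→0 (1)
  7  1001000011111→1 (0)
  8  0010000111110→0 (0)
  9  0100001111100→0 (0)
 10  1000011111000→1 (0)
 11  0000111110000→0 (0)
 12  0001111100000→0 (0)
 13  0011111000000→0 (0)
 14  0111110000000→0 (0)
 15  1111100000000→1 (1)
 16  1111000000001→1 (0)
 17  1110000000010→1 (1)
 18  1100000000101→1 (1)
 19  1000000001011→1 (1)
 20  0000000010111→0 (0)
 21  0000000101110→0 (0)
 22  0000001011100→0 (0)
 23  0000010111000→0 (1)
 24  0000101110001→0 (1)
 25  0001011100011→0 (1)
 26  0010111000111→0 (0)
 27  0101110001110→0 (0)
 28  1011100011100→1 (1)
 29  0111000111001→0 (0)
 30  1110001110010→1 (1)
 31  1100011100101→1 (1)
 32  1000111001011→1 (1)
 33  0001110010111→0 (0)
 34  0011100101110→0 (0)
 35  0111001011100→0 (0)
 36  1110010111000→1 (0)
 37  1100101110000→1 (1)
 38  1001011100001→1 (0)
 39  0010111000010→0 (0)
 40  0101110000100→0 (1)
 41  1011100001001→1 (1)
 42  0111000010011→0 (1)
 43  1110000100111→1 (1)
 44  1100001001111→1 (0)
 45  1000010011110→1 (1)
 46  0000100111101→0 (1)
 47  0001001111011→0 (0)
 48  0010011110110→0 (1)
 49  0100111101101→0 (1)
 50  1001111011011→1 (1)
 51  0011110110111→0 (0)
 52  0111101101110→0 (0)
 53  1111011011100→1 (1)
 54  1110110111001→1 (1)
 55  1101101110011→1 (0)
 56  1011011100110→1 (0)
 57  0110111001100→0 (0)
 58  1101110011000→1 (0)
 59  1011100110000→1 (1)
 60  0111001100001→0 (1)
 61  1110011000011→1 (0)
 62  1100110000110→1 (0)
 63  1001100001100→1 (1)
 64  0011000011001→0 (0)
 65  0110000110010→0 (0)
 66  1100001100100→1 (0)
 67  1000011001000→1 (0)
 68  0000110010000→0 (0)
 69  0001100100000→0 (0)
 70  0011001000000→0 (0)
 71  0110010000000→0 (0)
 72  1100100000000→1 (1)
 73  1001000000001→1 (0)
 74  0010000000010→0 (0)
 75  0100000000100→0 (1)
 76  1000000001001→1 (1)
 77  0000000010011→0 (1)
 78  0000000100111→0 (0)
 79  0000001001110→0 (0)
 80  0000010011100→0 (0)
 81  0000100111000→0 (1)
 82  0001001110001→0 (1)
 83  0010011100011→0 (1)
 84  0100111000111→0 (0)
 85  1001110001110→1 (1)
 86  0011100011101→0 (1)
 87  0111000111011→0 (0)
 88  1110001110110→1 (0)
 89  1100011101100→1 (1)
 90  1000111011001→1 (1)
 91  0001110110011→0 (1)
 92  0011101100111→0 (0)
 93  0111011001110→0 (0)
 94  1110110011100→1 (1)
 95  1101100111001→1 (1)
 96  1011001110011→1 (0)
 97  0110011100110→0 (1)
 98  1100111001101→1 (0)
 99  1001110011010→1 (0)
100  0011100110100→0 (1)
101  0111001101001→0 (0)
102  1110011010010→1 (1)
103  1100110100101→1 (1)
104  1001101001011→1 (1)
105  0011010010111→0 (0)
106  0110100101110→0 (0)
107  1101001011100→1 (1)
108  1010010111001→1 (1)
109  0100101110011→0 (1)
110  1001011100111→1 (1)
111  0010111001111→0 (1)
112  0101110011111→0 (1)
113  1011100111111→1 (0)
114  0111001111110→0 (0)
115  1110011111100→1 (1)
116  1100111111001→1 (1)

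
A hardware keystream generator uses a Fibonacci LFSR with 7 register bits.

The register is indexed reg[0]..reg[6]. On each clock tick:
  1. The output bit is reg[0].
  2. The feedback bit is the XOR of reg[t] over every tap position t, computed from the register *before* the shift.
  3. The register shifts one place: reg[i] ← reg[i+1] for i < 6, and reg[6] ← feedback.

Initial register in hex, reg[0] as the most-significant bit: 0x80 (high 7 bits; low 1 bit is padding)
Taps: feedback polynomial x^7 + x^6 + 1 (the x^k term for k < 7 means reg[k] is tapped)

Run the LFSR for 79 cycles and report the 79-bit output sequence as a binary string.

step | reg (before) | out | fb
   0 | 1000000 | 1 | 1
   1 | 0000001 | 0 | 1
   2 | 0000011 | 0 | 1
   3 | 0000111 | 0 | 1
   4 | 0001111 | 0 | 1
   5 | 0011111 | 0 | 1
   6 | 0111111 | 0 | 1
   7 | 1111111 | 1 | 0
   8 | 1111110 | 1 | 1
   9 | 1111101 | 1 | 0
  10 | 1111010 | 1 | 1
  11 | 1110101 | 1 | 0
  12 | 1101010 | 1 | 1
  13 | 1010101 | 1 | 0
  14 | 0101010 | 0 | 0
  15 | 1010100 | 1 | 1
  16 | 0101001 | 0 | 1
  17 | 1010011 | 1 | 0
  18 | 0100110 | 0 | 0
  19 | 1001100 | 1 | 1
  20 | 0011001 | 0 | 1
  21 | 0110011 | 0 | 1
  22 | 1100111 | 1 | 0
  23 | 1001110 | 1 | 1
  24 | 0011101 | 0 | 1
  25 | 0111011 | 0 | 1
  26 | 1110111 | 1 | 0
  27 | 1101110 | 1 | 1
  28 | 1011101 | 1 | 0
  29 | 0111010 | 0 | 0
  30 | 1110100 | 1 | 1
  31 | 1101001 | 1 | 0
  32 | 1010010 | 1 | 1
  33 | 0100101 | 0 | 1
  34 | 1001011 | 1 | 0
  35 | 0010110 | 0 | 0
  36 | 0101100 | 0 | 0
  37 | 1011000 | 1 | 1
  38 | 0110001 | 0 | 1
  39 | 1100011 | 1 | 0
  40 | 1000110 | 1 | 1
  41 | 0001101 | 0 | 1
  42 | 0011011 | 0 | 1
  43 | 0110111 | 0 | 1
  44 | 1101111 | 1 | 0
  45 | 1011110 | 1 | 1
  46 | 0111101 | 0 | 1
  47 | 1111011 | 1 | 0
  48 | 1110110 | 1 | 1
  49 | 1101101 | 1 | 0
  50 | 1011010 | 1 | 1
  51 | 0110101 | 0 | 1
  52 | 1101011 | 1 | 0
  53 | 1010110 | 1 | 1
  54 | 0101101 | 0 | 1
  55 | 1011011 | 1 | 0
  56 | 0110110 | 0 | 0
  57 | 1101100 | 1 | 1
  58 | 1011001 | 1 | 0
  59 | 0110010 | 0 | 0
  60 | 1100100 | 1 | 1
  61 | 1001001 | 1 | 0
  62 | 0010010 | 0 | 0
  63 | 0100100 | 0 | 0
  64 | 1001000 | 1 | 1
  65 | 0010001 | 0 | 1
  66 | 0100011 | 0 | 1
  67 | 1000111 | 1 | 0
  68 | 0001110 | 0 | 0
  69 | 0011100 | 0 | 0
  70 | 0111000 | 0 | 0
  71 | 1110000 | 1 | 1
  72 | 1100001 | 1 | 0
  73 | 1000010 | 1 | 1
  74 | 0000101 | 0 | 1
  75 | 0001011 | 0 | 1
  76 | 0010111 | 0 | 1
  77 | 0101111 | 0 | 1
  78 | 1011111 | 1 | 0

1000000111111101010100110011101110100101100011011110110101101100100100011100001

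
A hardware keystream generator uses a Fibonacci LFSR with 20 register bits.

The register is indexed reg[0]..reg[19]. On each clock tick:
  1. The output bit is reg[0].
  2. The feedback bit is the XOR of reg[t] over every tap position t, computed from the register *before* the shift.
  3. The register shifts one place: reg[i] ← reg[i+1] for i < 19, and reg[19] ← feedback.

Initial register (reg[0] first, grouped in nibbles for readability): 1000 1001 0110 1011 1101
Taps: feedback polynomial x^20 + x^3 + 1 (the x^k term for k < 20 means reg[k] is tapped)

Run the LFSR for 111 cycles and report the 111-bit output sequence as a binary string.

k : reg_k → out_k, fb_k
0: 10001001011010111101 → 1, fb=1
1: 00010010110101111011 → 0, fb=1
2: 00100101101011110111 → 0, fb=0
3: 01001011010111101110 → 0, fb=0
4: 10010110101111011100 → 1, fb=0
5: 00101101011110111000 → 0, fb=0
6: 01011010111101110000 → 0, fb=1
7: 10110101111011100001 → 1, fb=0
8: 01101011110111000010 → 0, fb=0
9: 11010111101110000100 → 1, fb=0
10: 10101111011100001000 → 1, fb=1
11: 01011110111000010001 → 0, fb=1
12: 10111101110000100011 → 1, fb=0
13: 01111011100001000110 → 0, fb=1
14: 11110111000010001101 → 1, fb=0
15: 11101110000100011010 → 1, fb=1
16: 11011100001000110101 → 1, fb=0
17: 10111000010001101010 → 1, fb=0
18: 01110000100011010100 → 0, fb=1
19: 11100001000110101001 → 1, fb=1
20: 11000010001101010011 → 1, fb=1
21: 10000100011010100111 → 1, fb=1
22: 00001000110101001111 → 0, fb=0
23: 00010001101010011110 → 0, fb=1
24: 00100011010100111101 → 0, fb=0
25: 01000110101001111010 → 0, fb=0
26: 10001101010011110100 → 1, fb=1
27: 00011010100111101001 → 0, fb=1
28: 00110101001111010011 → 0, fb=1
29: 01101010011110100111 → 0, fb=0
30: 11010100111101001110 → 1, fb=0
31: 10101001111010011100 → 1, fb=1
32: 01010011110100111001 → 0, fb=1
33: 10100111101001110011 → 1, fb=1
34: 01001111010011100111 → 0, fb=0
35: 10011110100111001110 → 1, fb=0
36: 00111101001110011100 → 0, fb=1
37: 01111010011100111001 → 0, fb=1
38: 11110100111001110011 → 1, fb=0
39: 11101001110011100110 → 1, fb=1
40: 11010011100111001101 → 1, fb=0
41: 10100111001110011010 → 1, fb=1
42: 01001110011100110101 → 0, fb=0
43: 10011100111001101010 → 1, fb=0
44: 00111001110011010100 → 0, fb=1
45: 01110011100110101001 → 0, fb=1
46: 11100111001101010011 → 1, fb=1
47: 11001110011010100111 → 1, fb=1
48: 10011100110101001111 → 1, fb=0
49: 00111001101010011110 → 0, fb=1
50: 01110011010100111101 → 0, fb=1
51: 11100110101001111011 → 1, fb=1
52: 11001101010011110111 → 1, fb=1
53: 10011010100111101111 → 1, fb=0
54: 00110101001111011110 → 0, fb=1
55: 01101010011110111101 → 0, fb=0
56: 11010100111101111010 → 1, fb=0
57: 10101001111011110100 → 1, fb=1
58: 01010011110111101001 → 0, fb=1
59: 10100111101111010011 → 1, fb=1
60: 01001111011110100111 → 0, fb=0
61: 10011110111101001110 → 1, fb=0
62: 00111101111010011100 → 0, fb=1
63: 01111011110100111001 → 0, fb=1
64: 11110111101001110011 → 1, fb=0
65: 11101111010011100110 → 1, fb=1
66: 11011110100111001101 → 1, fb=0
67: 10111101001110011010 → 1, fb=0
68: 01111010011100110100 → 0, fb=1
69: 11110100111001101001 → 1, fb=0
70: 11101001110011010010 → 1, fb=1
71: 11010011100110100101 → 1, fb=0
72: 10100111001101001010 → 1, fb=1
73: 01001110011010010101 → 0, fb=0
74: 10011100110100101010 → 1, fb=0
75: 00111001101001010100 → 0, fb=1
76: 01110011010010101001 → 0, fb=1
77: 11100110100101010011 → 1, fb=1
78: 11001101001010100111 → 1, fb=1
79: 10011010010101001111 → 1, fb=0
80: 00110100101010011110 → 0, fb=1
81: 01101001010100111101 → 0, fb=0
82: 11010010101001111010 → 1, fb=0
83: 10100101010011110100 → 1, fb=1
84: 01001010100111101001 → 0, fb=0
85: 10010101001111010010 → 1, fb=0
86: 00101010011110100100 → 0, fb=0
87: 01010100111101001000 → 0, fb=1
88: 10101001111010010001 → 1, fb=1
89: 01010011110100100011 → 0, fb=1
90: 10100111101001000111 → 1, fb=1
91: 01001111010010001111 → 0, fb=0
92: 10011110100100011110 → 1, fb=0
93: 00111101001000111100 → 0, fb=1
94: 01111010010001111001 → 0, fb=1
95: 11110100100011110011 → 1, fb=0
96: 11101001000111100110 → 1, fb=1
97: 11010010001111001101 → 1, fb=0
98: 10100100011110011010 → 1, fb=1
99: 01001000111100110101 → 0, fb=0
100: 10010001111001101010 → 1, fb=0
101: 00100011110011010100 → 0, fb=0
102: 01000111100110101000 → 0, fb=0
103: 10001111001101010000 → 1, fb=1
104: 00011110011010100001 → 0, fb=1
105: 00111100110101000011 → 0, fb=1
106: 01111001101010000111 → 0, fb=1
107: 11110011010100001111 → 1, fb=0
108: 11100110101000011110 → 1, fb=1
109: 11001101010000111101 → 1, fb=1
110: 10011010100001111011 → 1, fb=0

100010010110101111011100001000110101001111010011100111001101010011110111101001110011010010101001111010010001111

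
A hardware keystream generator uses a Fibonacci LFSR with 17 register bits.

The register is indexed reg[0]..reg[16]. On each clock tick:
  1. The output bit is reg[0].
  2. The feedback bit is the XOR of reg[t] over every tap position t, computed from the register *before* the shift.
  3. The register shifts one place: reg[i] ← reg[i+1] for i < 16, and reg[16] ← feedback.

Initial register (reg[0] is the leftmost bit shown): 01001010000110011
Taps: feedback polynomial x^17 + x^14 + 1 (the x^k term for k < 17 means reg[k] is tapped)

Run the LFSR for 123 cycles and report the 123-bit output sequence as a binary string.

step | reg (before) | out | fb
   0 | 01001010000110011 | 0 | 0
   1 | 10010100001100110 | 1 | 0
   2 | 00101000011001100 | 0 | 1
   3 | 01010000110011001 | 0 | 0
   4 | 10100001100110010 | 1 | 1
   5 | 01000011001100101 | 0 | 1
   6 | 10000110011001011 | 1 | 1
   7 | 00001100110010111 | 0 | 1
   8 | 00011001100101111 | 0 | 1
   9 | 00110011001011111 | 0 | 1
  10 | 01100110010111111 | 0 | 1
  11 | 11001100101111111 | 1 | 0
  12 | 10011001011111110 | 1 | 0
  13 | 00110010111111100 | 0 | 1
  14 | 01100101111111001 | 0 | 0
  15 | 11001011111110010 | 1 | 1
  16 | 10010111111100101 | 1 | 0
  17 | 00101111111001010 | 0 | 0
  18 | 01011111110010100 | 0 | 1
  19 | 10111111100101001 | 1 | 1
  20 | 01111111001010011 | 0 | 0
  21 | 11111110010100110 | 1 | 0
  22 | 11111100101001100 | 1 | 0
  23 | 11111001010011000 | 1 | 1
  24 | 11110010100110001 | 1 | 1
  25 | 11100101001100011 | 1 | 1
  26 | 11001010011000111 | 1 | 0
  27 | 10010100110001110 | 1 | 0
  28 | 00101001100011100 | 0 | 1
  29 | 01010011000111001 | 0 | 0
  30 | 10100110001110010 | 1 | 1
  31 | 01001100011100101 | 0 | 1
  32 | 10011000111001011 | 1 | 1
  33 | 00110001110010111 | 0 | 1
  34 | 01100011100101111 | 0 | 1
  35 | 11000111001011111 | 1 | 0
  36 | 10001110010111110 | 1 | 0
  37 | 00011100101111100 | 0 | 1
  38 | 00111001011111001 | 0 | 0
  39 | 01110010111110010 | 0 | 0
  40 | 11100101111100100 | 1 | 0
  41 | 11001011111001000 | 1 | 1
  42 | 10010111110010001 | 1 | 1
  43 | 00101111100100011 | 0 | 0
  44 | 01011111001000110 | 0 | 1
  45 | 10111110010001101 | 1 | 0
  46 | 01111100100011010 | 0 | 0
  47 | 11111001000110100 | 1 | 0
  48 | 11110010001101000 | 1 | 1
  49 | 11100100011010001 | 1 | 1
  50 | 11001000110100011 | 1 | 1
  51 | 10010001101000111 | 1 | 0
  52 | 00100011010001110 | 0 | 1
  53 | 01000110100011101 | 0 | 1
  54 | 10001101000111011 | 1 | 1
  55 | 00011010001110111 | 0 | 1
  56 | 00110100011101111 | 0 | 1
  57 | 01101000111011111 | 0 | 1
  58 | 11010001110111111 | 1 | 0
  59 | 10100011101111110 | 1 | 0
  60 | 01000111011111100 | 0 | 1
  61 | 10001110111111001 | 1 | 1
  62 | 00011101111110011 | 0 | 0
  63 | 00111011111100110 | 0 | 1
  64 | 01110111111001101 | 0 | 1
  65 | 11101111110011011 | 1 | 1
  66 | 11011111100110111 | 1 | 0
  67 | 10111111001101110 | 1 | 0
  68 | 01111110011011100 | 0 | 1
  69 | 11111100110111001 | 1 | 1
  70 | 11111001101110011 | 1 | 1
  71 | 11110011011100111 | 1 | 0
  72 | 11100110111001110 | 1 | 0
  73 | 11001101110011100 | 1 | 0
  74 | 10011011100111000 | 1 | 1
  75 | 00110111001110001 | 0 | 0
  76 | 01101110011100010 | 0 | 0
  77 | 11011100111000100 | 1 | 0
  78 | 10111001110001000 | 1 | 1
  79 | 01110011100010001 | 0 | 0
  80 | 11100111000100010 | 1 | 1
  81 | 11001110001000101 | 1 | 0
  82 | 10011100010001010 | 1 | 1
  83 | 00111000100010101 | 0 | 1
  84 | 01110001000101011 | 0 | 0
  85 | 11100010001010110 | 1 | 0
  86 | 11000100010101100 | 1 | 0
  87 | 10001000101011000 | 1 | 1
  88 | 00010001010110001 | 0 | 0
  89 | 00100010101100010 | 0 | 0
  90 | 01000101011000100 | 0 | 1
  91 | 10001010110001001 | 1 | 1
  92 | 00010101100010011 | 0 | 0
  93 | 00101011000100110 | 0 | 1
  94 | 01010110001001101 | 0 | 1
  95 | 10101100010011011 | 1 | 1
  96 | 01011000100110111 | 0 | 1
  97 | 10110001001101111 | 1 | 0
  98 | 01100010011011110 | 0 | 1
  99 | 11000100110111101 | 1 | 0
 100 | 10001001101111010 | 1 | 1
 101 | 00010011011110101 | 0 | 1
 102 | 00100110111101011 | 0 | 0
 103 | 01001101111010110 | 0 | 1
 104 | 10011011110101101 | 1 | 0
 105 | 00110111101011010 | 0 | 0
 106 | 01101111010110100 | 0 | 1
 107 | 11011110101101001 | 1 | 1
 108 | 10111101011010011 | 1 | 1
 109 | 01111010110100111 | 0 | 1
 110 | 11110101101001111 | 1 | 0
 111 | 11101011010011110 | 1 | 0
 112 | 11010110100111100 | 1 | 0
 113 | 10101101001111000 | 1 | 1
 114 | 01011010011110001 | 0 | 0
 115 | 10110100111100010 | 1 | 1
 116 | 01101001111000101 | 0 | 1
 117 | 11010011110001011 | 1 | 1
 118 | 10100111100010111 | 1 | 0
 119 | 01001111000101110 | 0 | 1
 120 | 10011110001011101 | 1 | 0
 121 | 00111100010111010 | 0 | 0
 122 | 01111000101110100 | 0 | 1

010010100001100110010111111100101001100011100101111100100011010001110111111001101110011100010001010110001001101111010110100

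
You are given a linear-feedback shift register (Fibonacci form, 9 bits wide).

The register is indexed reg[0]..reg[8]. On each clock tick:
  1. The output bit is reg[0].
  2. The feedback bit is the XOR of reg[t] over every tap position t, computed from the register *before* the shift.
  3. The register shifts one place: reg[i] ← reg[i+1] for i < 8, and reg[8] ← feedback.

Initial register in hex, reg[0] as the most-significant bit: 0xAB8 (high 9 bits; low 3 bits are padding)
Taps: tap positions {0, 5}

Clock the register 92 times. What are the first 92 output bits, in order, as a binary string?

step | reg (before) | out | fb
   0 | 101010111 | 1 | 1
   1 | 010101111 | 0 | 1
   2 | 101011111 | 1 | 0
   3 | 010111110 | 0 | 1
   4 | 101111101 | 1 | 0
   5 | 011111010 | 0 | 1
   6 | 111110101 | 1 | 1
   7 | 111101011 | 1 | 0
   8 | 111010110 | 1 | 1
   9 | 110101101 | 1 | 0
  10 | 101011010 | 1 | 0
  11 | 010110100 | 0 | 0
  12 | 101101000 | 1 | 0
  13 | 011010000 | 0 | 0
  14 | 110100000 | 1 | 1
  15 | 101000001 | 1 | 1
  16 | 010000011 | 0 | 0
  17 | 100000110 | 1 | 1
  18 | 000001101 | 0 | 1
  19 | 000011011 | 0 | 1
  20 | 000110111 | 0 | 0
  21 | 001101110 | 0 | 1
  22 | 011011101 | 0 | 1
  23 | 110111011 | 1 | 0
  24 | 101110110 | 1 | 1
  25 | 011101101 | 0 | 1
  26 | 111011011 | 1 | 0
  27 | 110110110 | 1 | 1
  28 | 101101101 | 1 | 0
  29 | 011011010 | 0 | 1
  30 | 110110101 | 1 | 1
  31 | 101101011 | 1 | 0
  32 | 011010110 | 0 | 0
  33 | 110101100 | 1 | 0
  34 | 101011000 | 1 | 0
  35 | 010110000 | 0 | 0
  36 | 101100000 | 1 | 1
  37 | 011000001 | 0 | 0
  38 | 110000010 | 1 | 1
  39 | 100000101 | 1 | 1
  40 | 000001011 | 0 | 1
  41 | 000010111 | 0 | 0
  42 | 000101110 | 0 | 1
  43 | 001011101 | 0 | 1
  44 | 010111011 | 0 | 1
  45 | 101110111 | 1 | 1
  46 | 011101111 | 0 | 1
  47 | 111011111 | 1 | 0
  48 | 110111110 | 1 | 0
  49 | 101111100 | 1 | 0
  50 | 011111000 | 0 | 1
  51 | 111110001 | 1 | 1
  52 | 111100011 | 1 | 1
  53 | 111000111 | 1 | 1
  54 | 110001111 | 1 | 0
  55 | 100011110 | 1 | 0
  56 | 000111100 | 0 | 1
  57 | 001111001 | 0 | 1
  58 | 011110011 | 0 | 0
  59 | 111100110 | 1 | 1
  60 | 111001101 | 1 | 0
  61 | 110011010 | 1 | 0
  62 | 100110100 | 1 | 1
  63 | 001101001 | 0 | 1
  64 | 011010011 | 0 | 0
  65 | 110100110 | 1 | 1
  66 | 101001101 | 1 | 0
  67 | 010011010 | 0 | 1
  68 | 100110101 | 1 | 1
  69 | 001101011 | 0 | 1
  70 | 011010111 | 0 | 0
  71 | 110101110 | 1 | 0
  72 | 101011100 | 1 | 0
  73 | 010111000 | 0 | 1
  74 | 101110001 | 1 | 1
  75 | 011100011 | 0 | 0
  76 | 111000110 | 1 | 1
  77 | 110001101 | 1 | 0
  78 | 100011010 | 1 | 0
  79 | 000110100 | 0 | 0
  80 | 001101000 | 0 | 1
  81 | 011010001 | 0 | 0
  82 | 110100010 | 1 | 1
  83 | 101000101 | 1 | 1
  84 | 010001011 | 0 | 1
  85 | 100010111 | 1 | 1
  86 | 000101111 | 0 | 1
  87 | 001011111 | 0 | 1
  88 | 010111111 | 0 | 1
  89 | 101111111 | 1 | 0
  90 | 011111110 | 0 | 1
  91 | 111111101 | 1 | 0

10101011111010110100000110111011011010110000010111011111000111100110100110101110001101000101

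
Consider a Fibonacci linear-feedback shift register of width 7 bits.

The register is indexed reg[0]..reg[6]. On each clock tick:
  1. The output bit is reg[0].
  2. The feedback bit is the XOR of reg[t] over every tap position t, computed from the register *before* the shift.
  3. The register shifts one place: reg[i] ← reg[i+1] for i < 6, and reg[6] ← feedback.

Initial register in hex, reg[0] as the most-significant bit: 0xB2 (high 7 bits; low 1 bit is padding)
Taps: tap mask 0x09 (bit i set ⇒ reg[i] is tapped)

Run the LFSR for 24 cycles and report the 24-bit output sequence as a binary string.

101100100100000010001001

step | reg (before) | out | fb
   0 | 1011001 | 1 | 0
   1 | 0110010 | 0 | 0
   2 | 1100100 | 1 | 1
   3 | 1001001 | 1 | 0
   4 | 0010010 | 0 | 0
   5 | 0100100 | 0 | 0
   6 | 1001000 | 1 | 0
   7 | 0010000 | 0 | 0
   8 | 0100000 | 0 | 0
   9 | 1000000 | 1 | 1
  10 | 0000001 | 0 | 0
  11 | 0000010 | 0 | 0
  12 | 0000100 | 0 | 0
  13 | 0001000 | 0 | 1
  14 | 0010001 | 0 | 0
  15 | 0100010 | 0 | 0
  16 | 1000100 | 1 | 1
  17 | 0001001 | 0 | 1
  18 | 0010011 | 0 | 0
  19 | 0100110 | 0 | 0
  20 | 1001100 | 1 | 0
  21 | 0011000 | 0 | 1
  22 | 0110001 | 0 | 0
  23 | 1100010 | 1 | 1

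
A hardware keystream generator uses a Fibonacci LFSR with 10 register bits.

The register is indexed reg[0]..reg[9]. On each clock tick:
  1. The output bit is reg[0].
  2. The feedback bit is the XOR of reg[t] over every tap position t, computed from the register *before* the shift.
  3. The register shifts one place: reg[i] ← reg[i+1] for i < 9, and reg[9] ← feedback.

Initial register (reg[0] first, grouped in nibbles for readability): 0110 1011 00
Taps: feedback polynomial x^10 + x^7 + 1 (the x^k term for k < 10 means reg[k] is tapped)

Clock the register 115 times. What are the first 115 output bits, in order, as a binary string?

step | reg (before) | out | fb
   0 | 0110101100 | 0 | 1
   1 | 1101011001 | 1 | 1
   2 | 1010110011 | 1 | 1
   3 | 0101100111 | 0 | 1
   4 | 1011001111 | 1 | 0
   5 | 0110011110 | 0 | 1
   6 | 1100111101 | 1 | 0
   7 | 1001111010 | 1 | 1
   8 | 0011110101 | 0 | 1
   9 | 0111101011 | 0 | 0
  10 | 1111010110 | 1 | 0
  11 | 1110101100 | 1 | 0
  12 | 1101011000 | 1 | 1
  13 | 1010110001 | 1 | 1
  14 | 0101100011 | 0 | 0
  15 | 1011000110 | 1 | 0
  16 | 0110001100 | 0 | 1
  17 | 1100011001 | 1 | 1
  18 | 1000110011 | 1 | 1
  19 | 0001100111 | 0 | 1
  20 | 0011001111 | 0 | 1
  21 | 0110011111 | 0 | 1
  22 | 1100111111 | 1 | 0
  23 | 1001111110 | 1 | 0
  24 | 0011111100 | 0 | 1
  25 | 0111111001 | 0 | 0
  26 | 1111110010 | 1 | 1
  27 | 1111100101 | 1 | 0
  28 | 1111001010 | 1 | 1
  29 | 1110010101 | 1 | 0
  30 | 1100101010 | 1 | 1
  31 | 1001010101 | 1 | 0
  32 | 0010101010 | 0 | 0
  33 | 0101010100 | 0 | 1
  34 | 1010101001 | 1 | 1
  35 | 0101010011 | 0 | 0
  36 | 1010100110 | 1 | 0
  37 | 0101001100 | 0 | 1
  38 | 1010011001 | 1 | 1
  39 | 0100110011 | 0 | 0
  40 | 1001100110 | 1 | 0
  41 | 0011001100 | 0 | 1
  42 | 0110011001 | 0 | 0
  43 | 1100110010 | 1 | 1
  44 | 1001100101 | 1 | 0
  45 | 0011001010 | 0 | 0
  46 | 0110010100 | 0 | 1
  47 | 1100101001 | 1 | 1
  48 | 1001010011 | 1 | 1
  49 | 0010100111 | 0 | 1
  50 | 0101001111 | 0 | 1
  51 | 1010011111 | 1 | 0
  52 | 0100111110 | 0 | 1
  53 | 1001111101 | 1 | 0
  54 | 0011111010 | 0 | 0
  55 | 0111110100 | 0 | 1
  56 | 1111101001 | 1 | 1
  57 | 1111010011 | 1 | 1
  58 | 1110100111 | 1 | 0
  59 | 1101001110 | 1 | 0
  60 | 1010011100 | 1 | 0
  61 | 0100111000 | 0 | 0
  62 | 1001110000 | 1 | 1
  63 | 0011100001 | 0 | 0
  64 | 0111000010 | 0 | 0
  65 | 1110000100 | 1 | 0
  66 | 1100001000 | 1 | 1
  67 | 1000010001 | 1 | 1
  68 | 0000100011 | 0 | 0
  69 | 0001000110 | 0 | 1
  70 | 0010001101 | 0 | 1
  71 | 0100011011 | 0 | 0
  72 | 1000110110 | 1 | 0
  73 | 0001101100 | 0 | 1
  74 | 0011011001 | 0 | 0
  75 | 0110110010 | 0 | 0
  76 | 1101100100 | 1 | 0
  77 | 1011001000 | 1 | 1
  78 | 0110010001 | 0 | 0
  79 | 1100100010 | 1 | 1
  80 | 1001000101 | 1 | 0
  81 | 0010001010 | 0 | 0
  82 | 0100010100 | 0 | 1
  83 | 1000101001 | 1 | 1
  84 | 0001010011 | 0 | 0
  85 | 0010100110 | 0 | 1
  86 | 0101001101 | 0 | 1
  87 | 1010011011 | 1 | 1
  88 | 0100110111 | 0 | 1
  89 | 1001101111 | 1 | 0
  90 | 0011011110 | 0 | 1
  91 | 0110111101 | 0 | 1
  92 | 1101111011 | 1 | 1
  93 | 1011110111 | 1 | 0
  94 | 0111101110 | 0 | 1
  95 | 1111011101 | 1 | 0
  96 | 1110111010 | 1 | 1
  97 | 1101110101 | 1 | 0
  98 | 1011101010 | 1 | 1
  99 | 0111010101 | 0 | 1
 100 | 1110101011 | 1 | 1
 101 | 1101010111 | 1 | 0
 102 | 1010101110 | 1 | 0
 103 | 0101011100 | 0 | 1
 104 | 1010111001 | 1 | 1
 105 | 0101110011 | 0 | 0
 106 | 1011100110 | 1 | 0
 107 | 0111001100 | 0 | 1
 108 | 1110011001 | 1 | 1
 109 | 1100110011 | 1 | 1
 110 | 1001100111 | 1 | 0
 111 | 0011001110 | 0 | 1
 112 | 0110011101 | 0 | 1
 113 | 1100111011 | 1 | 1
 114 | 1001110111 | 1 | 0

0110101100111101011000110011111100101010100110011001010011111010011100001000110110010001010011011110111010101110011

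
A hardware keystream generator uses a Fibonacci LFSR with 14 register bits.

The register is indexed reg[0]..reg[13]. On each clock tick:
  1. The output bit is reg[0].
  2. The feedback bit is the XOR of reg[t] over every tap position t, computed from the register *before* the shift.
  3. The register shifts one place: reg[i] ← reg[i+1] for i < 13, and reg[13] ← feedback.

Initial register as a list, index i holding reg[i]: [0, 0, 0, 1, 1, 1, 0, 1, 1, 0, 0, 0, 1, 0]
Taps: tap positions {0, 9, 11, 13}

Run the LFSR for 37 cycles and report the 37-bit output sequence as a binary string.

0001110110001001111110110001011011111

step | reg (before) | out | fb
   0 | 00011101100010 | 0 | 0
   1 | 00111011000100 | 0 | 1
   2 | 01110110001001 | 0 | 1
   3 | 11101100010011 | 1 | 1
   4 | 11011000100111 | 1 | 1
   5 | 10110001001111 | 1 | 1
   6 | 01100010011111 | 0 | 1
   7 | 11000100111111 | 1 | 0
   8 | 10001001111110 | 1 | 1
   9 | 00010011111101 | 0 | 1
  10 | 00100111111011 | 0 | 0
  11 | 01001111110110 | 0 | 0
  12 | 10011111101100 | 1 | 0
  13 | 00111111011000 | 0 | 1
  14 | 01111110110001 | 0 | 0
  15 | 11111101100010 | 1 | 1
  16 | 11111011000101 | 1 | 1
  17 | 11110110001011 | 1 | 0
  18 | 11101100010110 | 1 | 1
  19 | 11011000101101 | 1 | 1
  20 | 10110001011011 | 1 | 1
  21 | 01100010110111 | 0 | 1
  22 | 11000101101111 | 1 | 1
  23 | 10001011011111 | 1 | 0
  24 | 00010110111110 | 0 | 0
  25 | 00101101111100 | 0 | 0
  26 | 01011011111000 | 0 | 1
  27 | 10110111110001 | 1 | 1
  28 | 01101111100011 | 0 | 1
  29 | 11011111000111 | 1 | 1
  30 | 10111110001111 | 1 | 1
  31 | 01111100011111 | 0 | 1
  32 | 11111000111111 | 1 | 0
  33 | 11110001111110 | 1 | 1
  34 | 11100011111101 | 1 | 0
  35 | 11000111111010 | 1 | 0
  36 | 10001111110100 | 1 | 1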